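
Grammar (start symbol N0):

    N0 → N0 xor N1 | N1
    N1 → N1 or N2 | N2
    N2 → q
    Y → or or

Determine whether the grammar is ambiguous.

(Y is unreachable from N0, so its rules don't affect L(N0).) The grammar is stratified — N0 handles 'xor' (left-recursive), N1 handles 'or', N2 atoms. Each operator has a fixed associativity and precedence level, so every string has one parse.

Unambiguous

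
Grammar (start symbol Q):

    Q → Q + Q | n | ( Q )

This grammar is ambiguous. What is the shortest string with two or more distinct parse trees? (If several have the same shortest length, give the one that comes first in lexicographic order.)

length 1: no string has ≥2 trees
length 3: no string has ≥2 trees
length 5: n + n + n has 2 parse trees

Two derivations of n + n + n:
  Q ⇒ Q + Q ⇒ Q + Q + Q ⇒ n + Q + Q ⇒ n + n + Q ⇒ n + n + n
  Q ⇒ Q + Q ⇒ n + Q ⇒ n + Q + Q ⇒ n + n + Q ⇒ n + n + n

n + n + n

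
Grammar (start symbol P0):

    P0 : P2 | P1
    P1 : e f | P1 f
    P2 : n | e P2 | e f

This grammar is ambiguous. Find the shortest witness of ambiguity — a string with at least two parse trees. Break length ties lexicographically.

e f

length 1: no string has ≥2 trees
length 2: e f has 2 parse trees

Two derivations of e f:
  P0 ⇒ P2 ⇒ e f
  P0 ⇒ P1 ⇒ e f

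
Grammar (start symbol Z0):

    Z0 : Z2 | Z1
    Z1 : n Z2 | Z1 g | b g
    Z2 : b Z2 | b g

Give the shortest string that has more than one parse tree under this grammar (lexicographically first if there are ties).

b g

length 2: b g has 2 parse trees

Two derivations of b g:
  Z0 ⇒ Z2 ⇒ b g
  Z0 ⇒ Z1 ⇒ b g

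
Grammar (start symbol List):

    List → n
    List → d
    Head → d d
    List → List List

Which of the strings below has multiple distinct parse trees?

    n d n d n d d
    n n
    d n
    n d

n d n d n d d

n d n d n d d: 132 trees
n n: 1 tree
d n: 1 tree
n d: 1 tree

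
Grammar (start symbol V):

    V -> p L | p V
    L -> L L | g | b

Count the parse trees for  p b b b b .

5

Parse trees for p b b b b:
  [V p [L [L b] [L [L b] [L [L b] [L b]]]]]
  [V p [L [L b] [L [L [L b] [L b]] [L b]]]]
  [V p [L [L [L b] [L b]] [L [L b] [L b]]]]
  [V p [L [L [L b] [L [L b] [L b]]] [L b]]]
  [V p [L [L [L [L b] [L b]] [L b]] [L b]]]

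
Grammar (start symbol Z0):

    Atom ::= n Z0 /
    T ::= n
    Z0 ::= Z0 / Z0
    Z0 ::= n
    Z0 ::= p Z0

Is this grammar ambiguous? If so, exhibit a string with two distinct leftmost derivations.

Ambiguous

Witness: p n / n

Derivation 1: Z0 ⇒ Z0 / Z0 ⇒ p Z0 / Z0 ⇒ p n / Z0 ⇒ p n / n
Derivation 2: Z0 ⇒ p Z0 ⇒ p Z0 / Z0 ⇒ p n / Z0 ⇒ p n / n

Two distinct leftmost derivations for the same string.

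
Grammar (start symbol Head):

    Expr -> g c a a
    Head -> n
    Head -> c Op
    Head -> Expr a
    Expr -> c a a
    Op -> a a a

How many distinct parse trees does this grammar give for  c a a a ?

Parse trees for c a a a:
  [Head c [Op a a a]]
  [Head [Expr c a a] a]

2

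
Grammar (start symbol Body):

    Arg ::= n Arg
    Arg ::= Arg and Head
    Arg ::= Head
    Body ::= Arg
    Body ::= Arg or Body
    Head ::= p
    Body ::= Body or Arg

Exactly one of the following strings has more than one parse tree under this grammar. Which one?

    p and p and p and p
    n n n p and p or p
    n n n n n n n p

n n n p and p or p

p and p and p and p: 1 tree
n n n p and p or p: 8 trees
n n n n n n n p: 1 tree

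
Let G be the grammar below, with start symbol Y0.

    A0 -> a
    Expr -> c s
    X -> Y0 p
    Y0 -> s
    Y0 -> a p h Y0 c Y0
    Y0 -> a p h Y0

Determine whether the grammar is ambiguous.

Witness: a p h a p h s c s

Derivation 1: Y0 ⇒ a p h Y0 c Y0 ⇒ a p h a p h Y0 c Y0 ⇒ a p h a p h s c Y0 ⇒ a p h a p h s c s
Derivation 2: Y0 ⇒ a p h Y0 ⇒ a p h a p h Y0 c Y0 ⇒ a p h a p h s c Y0 ⇒ a p h a p h s c s

Two distinct leftmost derivations for the same string.

Ambiguous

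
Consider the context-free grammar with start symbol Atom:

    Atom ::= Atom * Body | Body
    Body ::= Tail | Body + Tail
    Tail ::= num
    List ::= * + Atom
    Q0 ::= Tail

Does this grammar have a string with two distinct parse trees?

Unambiguous

Only Atom, Body, Tail are reachable from Atom; ignoring the rest: This is a standard precedence ladder (Atom over Body over Tail), with each level left-recursive on its own operator ('*' at Atom, '+' at Body). That structure is LR(1), hence unambiguous.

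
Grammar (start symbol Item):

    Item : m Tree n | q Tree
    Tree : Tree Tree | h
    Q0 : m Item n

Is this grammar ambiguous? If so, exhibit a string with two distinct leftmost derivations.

Witness: q h h h

Derivation 1: Item ⇒ q Tree ⇒ q Tree Tree ⇒ q Tree Tree Tree ⇒ q h Tree Tree ⇒ q h h Tree ⇒ q h h h
Derivation 2: Item ⇒ q Tree ⇒ q Tree Tree ⇒ q h Tree ⇒ q h Tree Tree ⇒ q h h Tree ⇒ q h h h

Two distinct leftmost derivations for the same string.

Ambiguous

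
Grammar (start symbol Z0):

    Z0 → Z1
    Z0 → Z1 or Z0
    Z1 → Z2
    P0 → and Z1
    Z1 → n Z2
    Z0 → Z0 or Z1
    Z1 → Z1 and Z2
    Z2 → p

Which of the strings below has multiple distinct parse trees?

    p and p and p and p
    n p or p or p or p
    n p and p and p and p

p and p and p and p: 1 tree
n p or p or p or p: 8 trees
n p and p and p and p: 1 tree

n p or p or p or p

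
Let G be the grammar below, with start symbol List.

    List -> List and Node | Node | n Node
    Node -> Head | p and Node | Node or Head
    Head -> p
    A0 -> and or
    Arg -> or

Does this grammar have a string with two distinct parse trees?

Witness: p and p

Derivation 1: List ⇒ List and Node ⇒ Node and Node ⇒ Head and Node ⇒ p and Node ⇒ p and Head ⇒ p and p
Derivation 2: List ⇒ Node ⇒ p and Node ⇒ p and Head ⇒ p and p

Two distinct leftmost derivations for the same string.

Ambiguous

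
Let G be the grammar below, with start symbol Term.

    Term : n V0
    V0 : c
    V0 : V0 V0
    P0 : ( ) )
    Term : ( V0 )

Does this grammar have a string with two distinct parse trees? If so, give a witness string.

Ambiguous

Witness: n c c c

Derivation 1: Term ⇒ n V0 ⇒ n V0 V0 ⇒ n c V0 ⇒ n c V0 V0 ⇒ n c c V0 ⇒ n c c c
Derivation 2: Term ⇒ n V0 ⇒ n V0 V0 ⇒ n V0 V0 V0 ⇒ n c V0 V0 ⇒ n c c V0 ⇒ n c c c

Two distinct leftmost derivations for the same string.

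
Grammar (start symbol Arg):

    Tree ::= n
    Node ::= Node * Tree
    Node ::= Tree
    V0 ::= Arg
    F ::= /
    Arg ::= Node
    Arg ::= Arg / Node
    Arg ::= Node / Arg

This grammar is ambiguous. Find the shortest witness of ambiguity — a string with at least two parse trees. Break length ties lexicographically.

n / n

length 1: no string has ≥2 trees
length 3: n / n has 2 parse trees

Two derivations of n / n:
  Arg ⇒ Arg / Node ⇒ Node / Node ⇒ Tree / Node ⇒ n / Node ⇒ n / Tree ⇒ n / n
  Arg ⇒ Node / Arg ⇒ Tree / Arg ⇒ n / Arg ⇒ n / Node ⇒ n / Tree ⇒ n / n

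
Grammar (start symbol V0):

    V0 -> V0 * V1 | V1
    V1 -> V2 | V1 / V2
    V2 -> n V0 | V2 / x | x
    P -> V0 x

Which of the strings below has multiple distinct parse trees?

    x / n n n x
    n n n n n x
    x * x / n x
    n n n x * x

n n n x * x

x / n n n x: 1 tree
n n n n n x: 1 tree
x * x / n x: 1 tree
n n n x * x: 4 trees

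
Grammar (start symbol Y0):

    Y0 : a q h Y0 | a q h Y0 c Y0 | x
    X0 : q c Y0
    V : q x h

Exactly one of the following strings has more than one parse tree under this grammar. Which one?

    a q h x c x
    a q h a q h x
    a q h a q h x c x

a q h a q h x c x

a q h x c x: 1 tree
a q h a q h x: 1 tree
a q h a q h x c x: 2 trees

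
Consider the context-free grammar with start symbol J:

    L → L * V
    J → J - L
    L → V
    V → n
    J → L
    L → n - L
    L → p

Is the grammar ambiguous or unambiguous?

Ambiguous

Witness: n - n

Derivation 1: J ⇒ J - L ⇒ L - L ⇒ V - L ⇒ n - L ⇒ n - V ⇒ n - n
Derivation 2: J ⇒ L ⇒ n - L ⇒ n - V ⇒ n - n

Two distinct leftmost derivations for the same string.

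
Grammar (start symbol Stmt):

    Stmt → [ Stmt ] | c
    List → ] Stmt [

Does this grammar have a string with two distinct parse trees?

(List is unreachable from Stmt, so its rules don't affect L(Stmt).) L(Stmt) is { openⁿ atom closeⁿ : n ≥ 0 }. The bracket depth fixes n, and the derivation is forced at every step.

Unambiguous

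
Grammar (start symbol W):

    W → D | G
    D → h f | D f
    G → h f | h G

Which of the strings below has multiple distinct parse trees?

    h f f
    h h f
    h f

h f

h f f: 1 tree
h h f: 1 tree
h f: 2 trees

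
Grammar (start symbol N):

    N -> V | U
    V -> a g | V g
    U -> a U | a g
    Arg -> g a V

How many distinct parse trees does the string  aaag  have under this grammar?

1

Parse trees for aaag:
  [N [U a [U a [U a g]]]]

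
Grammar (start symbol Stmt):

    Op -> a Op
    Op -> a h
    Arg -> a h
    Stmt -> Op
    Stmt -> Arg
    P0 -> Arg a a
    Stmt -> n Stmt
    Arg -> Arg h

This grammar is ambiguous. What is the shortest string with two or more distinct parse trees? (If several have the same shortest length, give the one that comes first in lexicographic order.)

a h

length 2: a h has 2 parse trees

Two derivations of a h:
  Stmt ⇒ Op ⇒ a h
  Stmt ⇒ Arg ⇒ a h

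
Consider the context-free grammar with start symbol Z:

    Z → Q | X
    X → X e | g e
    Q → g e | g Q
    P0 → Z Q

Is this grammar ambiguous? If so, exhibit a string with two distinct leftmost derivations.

Ambiguous

Witness: g e

Derivation 1: Z ⇒ Q ⇒ g e
Derivation 2: Z ⇒ X ⇒ g e

Two distinct leftmost derivations for the same string.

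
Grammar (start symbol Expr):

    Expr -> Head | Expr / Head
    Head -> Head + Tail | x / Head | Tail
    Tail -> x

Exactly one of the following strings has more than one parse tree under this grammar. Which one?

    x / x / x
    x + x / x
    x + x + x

x / x / x

x / x / x: 4 trees
x + x / x: 1 tree
x + x + x: 1 tree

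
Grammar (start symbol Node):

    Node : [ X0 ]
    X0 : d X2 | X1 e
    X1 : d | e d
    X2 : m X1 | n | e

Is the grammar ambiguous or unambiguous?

Ambiguous

Witness: [ d e ]

Derivation 1: Node ⇒ [ X0 ] ⇒ [ d X2 ] ⇒ [ d e ]
Derivation 2: Node ⇒ [ X0 ] ⇒ [ X1 e ] ⇒ [ d e ]

Two distinct leftmost derivations for the same string.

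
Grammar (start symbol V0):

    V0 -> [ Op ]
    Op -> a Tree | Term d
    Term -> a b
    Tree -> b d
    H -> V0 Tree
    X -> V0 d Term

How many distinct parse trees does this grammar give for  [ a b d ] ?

Parse trees for [ a b d ]:
  [V0 [ [Op a [Tree b d]] ]]
  [V0 [ [Op [Term a b] d] ]]

2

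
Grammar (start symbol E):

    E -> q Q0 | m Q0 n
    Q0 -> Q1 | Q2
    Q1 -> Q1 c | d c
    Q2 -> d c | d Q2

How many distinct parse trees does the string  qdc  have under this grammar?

2

Parse trees for qdc:
  [E q [Q0 [Q1 d c]]]
  [E q [Q0 [Q2 d c]]]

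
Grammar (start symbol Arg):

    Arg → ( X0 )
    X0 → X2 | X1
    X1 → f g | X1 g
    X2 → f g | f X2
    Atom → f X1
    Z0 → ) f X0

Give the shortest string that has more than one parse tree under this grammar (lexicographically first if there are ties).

length 4: ( f g ) has 2 parse trees

Two derivations of ( f g ):
  Arg ⇒ ( X0 ) ⇒ ( X2 ) ⇒ ( f g )
  Arg ⇒ ( X0 ) ⇒ ( X1 ) ⇒ ( f g )

( f g )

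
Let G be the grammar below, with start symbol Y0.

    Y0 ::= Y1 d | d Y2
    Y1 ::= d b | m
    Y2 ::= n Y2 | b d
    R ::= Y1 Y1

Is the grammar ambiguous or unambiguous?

Ambiguous

Witness: d b d

Derivation 1: Y0 ⇒ Y1 d ⇒ d b d
Derivation 2: Y0 ⇒ d Y2 ⇒ d b d

Two distinct leftmost derivations for the same string.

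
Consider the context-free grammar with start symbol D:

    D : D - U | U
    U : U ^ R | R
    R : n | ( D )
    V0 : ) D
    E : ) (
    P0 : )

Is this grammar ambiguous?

(V0, E, P0 are unreachable from D, so their rules don't affect L(D).) D → D - U | U  ;  U → U ^ R | R  — a left-associative chain with R at the bottom. Each string factors uniquely by precedence.

Unambiguous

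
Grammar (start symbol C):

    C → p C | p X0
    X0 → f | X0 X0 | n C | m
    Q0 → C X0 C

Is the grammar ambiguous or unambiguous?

Ambiguous

Witness: p f f f

Derivation 1: C ⇒ p X0 ⇒ p X0 X0 ⇒ p f X0 ⇒ p f X0 X0 ⇒ p f f X0 ⇒ p f f f
Derivation 2: C ⇒ p X0 ⇒ p X0 X0 ⇒ p X0 X0 X0 ⇒ p f X0 X0 ⇒ p f f X0 ⇒ p f f f

Two distinct leftmost derivations for the same string.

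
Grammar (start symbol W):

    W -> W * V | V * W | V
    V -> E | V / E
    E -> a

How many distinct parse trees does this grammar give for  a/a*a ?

2

Parse trees for a/a*a:
  [W [W [V [V [E a]] / [E a]]] * [V [E a]]]
  [W [V [V [E a]] / [E a]] * [W [V [E a]]]]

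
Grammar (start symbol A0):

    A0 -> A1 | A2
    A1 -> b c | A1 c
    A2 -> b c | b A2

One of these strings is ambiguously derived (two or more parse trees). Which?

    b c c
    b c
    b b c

b c

b c c: 1 tree
b c: 2 trees
b b c: 1 tree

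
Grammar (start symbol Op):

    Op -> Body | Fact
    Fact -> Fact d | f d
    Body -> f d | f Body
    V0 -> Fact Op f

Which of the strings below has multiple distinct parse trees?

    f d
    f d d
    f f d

f d

f d: 2 trees
f d d: 1 tree
f f d: 1 tree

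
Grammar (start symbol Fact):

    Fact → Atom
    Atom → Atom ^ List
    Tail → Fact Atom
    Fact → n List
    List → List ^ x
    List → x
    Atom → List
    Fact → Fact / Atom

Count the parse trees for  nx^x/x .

1

Parse trees for nx^x/x:
  [Fact [Fact n [List [List x] ^ x]] / [Atom [List x]]]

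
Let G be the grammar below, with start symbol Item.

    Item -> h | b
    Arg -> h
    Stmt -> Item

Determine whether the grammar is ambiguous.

Only Item is reachable from Item; ignoring the rest: The reachable rules are right-linear with at most one rule per (nonterminal, next-terminal) pair. Each input token forces the next rule, so parsing is deterministic.

Unambiguous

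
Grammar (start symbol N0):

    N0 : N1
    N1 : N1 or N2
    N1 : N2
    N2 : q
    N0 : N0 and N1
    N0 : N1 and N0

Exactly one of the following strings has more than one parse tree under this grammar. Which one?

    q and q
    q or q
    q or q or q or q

q and q

q and q: 2 trees
q or q: 1 tree
q or q or q or q: 1 tree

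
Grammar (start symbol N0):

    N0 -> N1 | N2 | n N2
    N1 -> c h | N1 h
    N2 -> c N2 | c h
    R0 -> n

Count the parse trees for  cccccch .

1

Parse trees for cccccch:
  [N0 [N2 c [N2 c [N2 c [N2 c [N2 c [N2 c h]]]]]]]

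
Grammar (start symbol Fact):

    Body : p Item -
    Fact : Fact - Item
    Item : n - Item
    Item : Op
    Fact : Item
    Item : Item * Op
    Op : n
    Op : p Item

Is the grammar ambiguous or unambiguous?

Witness: n - n

Derivation 1: Fact ⇒ Fact - Item ⇒ Item - Item ⇒ Op - Item ⇒ n - Item ⇒ n - Op ⇒ n - n
Derivation 2: Fact ⇒ Item ⇒ n - Item ⇒ n - Op ⇒ n - n

Two distinct leftmost derivations for the same string.

Ambiguous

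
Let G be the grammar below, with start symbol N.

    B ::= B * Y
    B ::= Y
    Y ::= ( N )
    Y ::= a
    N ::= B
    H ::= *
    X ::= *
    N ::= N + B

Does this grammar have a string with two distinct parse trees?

(X, H are unreachable from N, so their rules don't affect L(N).) The grammar is stratified — N handles '+' (left-recursive), B handles '*', Y atoms. Each operator has a fixed associativity and precedence level, so every string has one parse.

Unambiguous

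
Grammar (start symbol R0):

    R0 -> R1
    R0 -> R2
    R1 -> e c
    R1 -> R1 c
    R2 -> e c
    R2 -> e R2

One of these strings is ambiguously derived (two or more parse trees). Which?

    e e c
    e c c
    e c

e e c: 1 tree
e c c: 1 tree
e c: 2 trees

e c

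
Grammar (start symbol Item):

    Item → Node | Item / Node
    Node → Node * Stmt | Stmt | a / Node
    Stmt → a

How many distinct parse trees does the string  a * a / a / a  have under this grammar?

Parse trees for a * a / a / a:
  [Item [Item [Node [Node [Stmt a]] * [Stmt a]]] / [Node a / [Node [Stmt a]]]]
  [Item [Item [Item [Node [Node [Stmt a]] * [Stmt a]]] / [Node [Stmt a]]] / [Node [Stmt a]]]

2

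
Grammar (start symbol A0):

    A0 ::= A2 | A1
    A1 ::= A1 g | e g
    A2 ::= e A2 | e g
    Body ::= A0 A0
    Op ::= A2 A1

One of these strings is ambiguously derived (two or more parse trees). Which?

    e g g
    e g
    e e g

e g

e g g: 1 tree
e g: 2 trees
e e g: 1 tree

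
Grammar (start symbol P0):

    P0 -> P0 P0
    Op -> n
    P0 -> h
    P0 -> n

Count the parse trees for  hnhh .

Parse trees for hnhh:
  [P0 [P0 h] [P0 [P0 n] [P0 [P0 h] [P0 h]]]]
  [P0 [P0 h] [P0 [P0 [P0 n] [P0 h]] [P0 h]]]
  [P0 [P0 [P0 h] [P0 n]] [P0 [P0 h] [P0 h]]]
  [P0 [P0 [P0 h] [P0 [P0 n] [P0 h]]] [P0 h]]
  [P0 [P0 [P0 [P0 h] [P0 n]] [P0 h]] [P0 h]]

5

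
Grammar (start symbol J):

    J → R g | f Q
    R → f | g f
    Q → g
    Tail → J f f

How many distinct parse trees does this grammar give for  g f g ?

Parse trees for g f g:
  [J [R g f] g]

1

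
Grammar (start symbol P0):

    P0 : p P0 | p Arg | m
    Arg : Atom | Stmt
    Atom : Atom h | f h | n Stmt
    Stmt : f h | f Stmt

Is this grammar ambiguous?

Ambiguous

Witness: p f h

Derivation 1: P0 ⇒ p Arg ⇒ p Atom ⇒ p f h
Derivation 2: P0 ⇒ p Arg ⇒ p Stmt ⇒ p f h

Two distinct leftmost derivations for the same string.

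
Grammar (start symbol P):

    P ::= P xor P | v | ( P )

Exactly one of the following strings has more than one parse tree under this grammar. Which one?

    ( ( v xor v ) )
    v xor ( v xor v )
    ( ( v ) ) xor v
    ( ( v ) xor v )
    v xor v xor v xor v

( ( v xor v ) ): 1 tree
v xor ( v xor v ): 1 tree
( ( v ) ) xor v: 1 tree
( ( v ) xor v ): 1 tree
v xor v xor v xor v: 5 trees

v xor v xor v xor v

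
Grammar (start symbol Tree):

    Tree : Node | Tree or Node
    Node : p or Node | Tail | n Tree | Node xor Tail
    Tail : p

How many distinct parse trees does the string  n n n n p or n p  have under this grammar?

Parse trees for n n n n p or n p:
  [Tree [Node n [Tree [Node n [Tree [Node n [Tree [Node n [Tree [Node p or [Node n [Tree [Node [Tail p]]]]]]]]]]]]]]
  [Tree [Node n [Tree [Node n [Tree [Node n [Tree [Node n [Tree [Tree [Node [Tail p]]] or [Node n [Tree [Node [Tail p]]]]]]]]]]]]]
  [Tree [Node n [Tree [Node n [Tree [Node n [Tree [Tree [Node n [Tree [Node [Tail p]]]]] or [Node n [Tree [Node [Tail p]]]]]]]]]]]
  [Tree [Node n [Tree [Node n [Tree [Tree [Node n [Tree [Node n [Tree [Node [Tail p]]]]]]] or [Node n [Tree [Node [Tail p]]]]]]]]]
  [Tree [Node n [Tree [Tree [Node n [Tree [Node n [Tree [Node n [Tree [Node [Tail p]]]]]]]]] or [Node n [Tree [Node [Tail p]]]]]]]
  [Tree [Tree [Node n [Tree [Node n [Tree [Node n [Tree [Node n [Tree [Node [Tail p]]]]]]]]]]] or [Node n [Tree [Node [Tail p]]]]]

6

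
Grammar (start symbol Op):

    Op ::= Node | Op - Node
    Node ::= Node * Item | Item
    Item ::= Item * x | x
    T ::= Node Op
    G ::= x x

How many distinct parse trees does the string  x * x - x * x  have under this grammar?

Parse trees for x * x - x * x:
  [Op [Op [Node [Node [Item x]] * [Item x]]] - [Node [Node [Item x]] * [Item x]]]
  [Op [Op [Node [Node [Item x]] * [Item x]]] - [Node [Item [Item x] * x]]]
  [Op [Op [Node [Item [Item x] * x]]] - [Node [Node [Item x]] * [Item x]]]
  [Op [Op [Node [Item [Item x] * x]]] - [Node [Item [Item x] * x]]]

4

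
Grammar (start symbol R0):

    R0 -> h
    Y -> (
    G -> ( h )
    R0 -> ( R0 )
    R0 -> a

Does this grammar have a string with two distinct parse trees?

Only R0 is reachable from R0; ignoring the rest: L(R0) is { openⁿ atom closeⁿ : n ≥ 0 }. The bracket depth fixes n, and the derivation is forced at every step.

Unambiguous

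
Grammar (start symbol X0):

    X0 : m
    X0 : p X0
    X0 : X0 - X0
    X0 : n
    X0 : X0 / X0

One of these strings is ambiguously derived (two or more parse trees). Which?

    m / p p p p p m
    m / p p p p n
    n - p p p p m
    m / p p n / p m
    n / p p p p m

m / p p p p p m: 1 tree
m / p p p p n: 1 tree
n - p p p p m: 1 tree
m / p p n / p m: 4 trees
n / p p p p m: 1 tree

m / p p n / p m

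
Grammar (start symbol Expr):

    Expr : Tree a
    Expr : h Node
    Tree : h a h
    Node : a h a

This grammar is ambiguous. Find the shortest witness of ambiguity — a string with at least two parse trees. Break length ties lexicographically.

length 4: h a h a has 2 parse trees

Two derivations of h a h a:
  Expr ⇒ Tree a ⇒ h a h a
  Expr ⇒ h Node ⇒ h a h a

h a h a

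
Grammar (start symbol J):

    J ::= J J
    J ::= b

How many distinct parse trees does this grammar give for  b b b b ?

Parse trees for b b b b:
  [J [J b] [J [J b] [J [J b] [J b]]]]
  [J [J b] [J [J [J b] [J b]] [J b]]]
  [J [J [J b] [J b]] [J [J b] [J b]]]
  [J [J [J b] [J [J b] [J b]]] [J b]]
  [J [J [J [J b] [J b]] [J b]] [J b]]

5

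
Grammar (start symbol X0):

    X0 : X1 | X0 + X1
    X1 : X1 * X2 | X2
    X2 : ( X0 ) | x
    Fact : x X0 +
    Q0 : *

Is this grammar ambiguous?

(Fact, Q0 are unreachable from X0, so their rules don't affect L(X0).) This is a standard precedence ladder (X0 over X1 over X2), with each level left-recursive on its own operator ('+' at X0, '*' at X1). That structure is LR(1), hence unambiguous.

Unambiguous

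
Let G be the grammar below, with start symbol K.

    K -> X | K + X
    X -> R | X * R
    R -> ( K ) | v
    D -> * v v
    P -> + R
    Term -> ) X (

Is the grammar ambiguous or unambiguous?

Unambiguous

(D, P, Term are unreachable from K, so their rules don't affect L(K).) The grammar is stratified — K handles '+' (left-recursive), X handles '*', R atoms. Each operator has a fixed associativity and precedence level, so every string has one parse.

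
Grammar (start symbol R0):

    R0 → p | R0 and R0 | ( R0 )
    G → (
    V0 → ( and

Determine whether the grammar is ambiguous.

Witness: p and p and p

Derivation 1: R0 ⇒ R0 and R0 ⇒ p and R0 ⇒ p and R0 and R0 ⇒ p and p and R0 ⇒ p and p and p
Derivation 2: R0 ⇒ R0 and R0 ⇒ R0 and R0 and R0 ⇒ p and R0 and R0 ⇒ p and p and R0 ⇒ p and p and p

Two distinct leftmost derivations for the same string.

Ambiguous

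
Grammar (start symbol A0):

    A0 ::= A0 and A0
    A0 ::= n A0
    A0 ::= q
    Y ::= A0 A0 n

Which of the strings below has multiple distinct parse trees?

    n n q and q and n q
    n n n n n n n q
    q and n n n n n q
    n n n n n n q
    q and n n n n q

n n q and q and n q: 9 trees
n n n n n n n q: 1 tree
q and n n n n n q: 1 tree
n n n n n n q: 1 tree
q and n n n n q: 1 tree

n n q and q and n q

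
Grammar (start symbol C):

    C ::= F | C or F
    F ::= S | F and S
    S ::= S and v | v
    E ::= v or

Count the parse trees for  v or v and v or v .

2

Parse trees for v or v and v or v:
  [C [C [C [F [S v]]] or [F [S [S v] and v]]] or [F [S v]]]
  [C [C [C [F [S v]]] or [F [F [S v]] and [S v]]] or [F [S v]]]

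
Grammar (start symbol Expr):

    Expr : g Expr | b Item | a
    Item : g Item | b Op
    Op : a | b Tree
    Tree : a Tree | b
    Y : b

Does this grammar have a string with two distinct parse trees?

(Y is unreachable from Expr, so its rules don't affect L(Expr).) Restricted to the reachable nonterminals, every rule has the form A → t or A → t B, and no two rules for the same A share a first terminal. The grammar encodes a DFA — one run per string.

Unambiguous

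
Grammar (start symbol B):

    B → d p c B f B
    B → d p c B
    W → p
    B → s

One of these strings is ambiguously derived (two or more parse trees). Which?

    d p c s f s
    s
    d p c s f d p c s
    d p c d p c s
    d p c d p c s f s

d p c d p c s f s

d p c s f s: 1 tree
s: 1 tree
d p c s f d p c s: 1 tree
d p c d p c s: 1 tree
d p c d p c s f s: 2 trees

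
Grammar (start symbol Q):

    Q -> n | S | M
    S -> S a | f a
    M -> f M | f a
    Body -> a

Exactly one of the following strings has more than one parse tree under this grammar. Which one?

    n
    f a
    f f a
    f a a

f a

n: 1 tree
f a: 2 trees
f f a: 1 tree
f a a: 1 tree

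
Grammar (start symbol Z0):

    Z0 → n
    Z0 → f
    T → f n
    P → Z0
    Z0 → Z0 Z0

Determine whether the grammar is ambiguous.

Ambiguous

Witness: f f f

Derivation 1: Z0 ⇒ Z0 Z0 ⇒ f Z0 ⇒ f Z0 Z0 ⇒ f f Z0 ⇒ f f f
Derivation 2: Z0 ⇒ Z0 Z0 ⇒ Z0 Z0 Z0 ⇒ f Z0 Z0 ⇒ f f Z0 ⇒ f f f

Two distinct leftmost derivations for the same string.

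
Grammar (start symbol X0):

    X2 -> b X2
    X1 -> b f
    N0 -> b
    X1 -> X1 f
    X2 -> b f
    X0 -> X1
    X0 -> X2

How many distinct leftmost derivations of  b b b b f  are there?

1

Parse trees for b b b b f:
  [X0 [X2 b [X2 b [X2 b [X2 b f]]]]]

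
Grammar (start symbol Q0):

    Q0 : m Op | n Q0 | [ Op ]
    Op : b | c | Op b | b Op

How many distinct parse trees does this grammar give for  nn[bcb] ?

Parse trees for nn[bcb]:
  [Q0 n [Q0 n [Q0 [ [Op [Op b [Op c]] b] ]]]]
  [Q0 n [Q0 n [Q0 [ [Op b [Op [Op c] b]] ]]]]

2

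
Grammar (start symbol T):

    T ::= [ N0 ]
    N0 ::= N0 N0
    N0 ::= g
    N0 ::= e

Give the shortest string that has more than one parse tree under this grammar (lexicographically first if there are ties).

length 3: no string has ≥2 trees
length 4: no string has ≥2 trees
length 5: [ e e e ] has 2 parse trees

Two derivations of [ e e e ]:
  T ⇒ [ N0 ] ⇒ [ N0 N0 ] ⇒ [ N0 N0 N0 ] ⇒ [ e N0 N0 ] ⇒ [ e e N0 ] ⇒ [ e e e ]
  T ⇒ [ N0 ] ⇒ [ N0 N0 ] ⇒ [ e N0 ] ⇒ [ e N0 N0 ] ⇒ [ e e N0 ] ⇒ [ e e e ]

[ e e e ]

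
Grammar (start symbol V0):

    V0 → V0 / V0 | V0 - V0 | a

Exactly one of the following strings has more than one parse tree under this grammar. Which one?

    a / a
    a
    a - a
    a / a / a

a / a / a

a / a: 1 tree
a: 1 tree
a - a: 1 tree
a / a / a: 2 trees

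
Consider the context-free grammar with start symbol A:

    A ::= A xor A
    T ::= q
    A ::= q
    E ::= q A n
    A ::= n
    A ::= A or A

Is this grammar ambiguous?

Witness: n or n or n

Derivation 1: A ⇒ A or A ⇒ n or A ⇒ n or A or A ⇒ n or n or A ⇒ n or n or n
Derivation 2: A ⇒ A or A ⇒ A or A or A ⇒ n or A or A ⇒ n or n or A ⇒ n or n or n

Two distinct leftmost derivations for the same string.

Ambiguous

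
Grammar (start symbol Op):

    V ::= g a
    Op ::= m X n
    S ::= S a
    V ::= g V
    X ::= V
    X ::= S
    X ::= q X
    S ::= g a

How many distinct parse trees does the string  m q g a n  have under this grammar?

2

Parse trees for m q g a n:
  [Op m [X q [X [V g a]]] n]
  [Op m [X q [X [S g a]]] n]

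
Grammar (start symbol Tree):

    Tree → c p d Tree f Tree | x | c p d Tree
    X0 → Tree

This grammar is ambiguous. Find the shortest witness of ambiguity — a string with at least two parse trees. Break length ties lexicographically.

length 1: no string has ≥2 trees
length 4: no string has ≥2 trees
length 6: no string has ≥2 trees
length 7: no string has ≥2 trees
length 9: c p d c p d x f x has 2 parse trees

Two derivations of c p d c p d x f x:
  Tree ⇒ c p d Tree f Tree ⇒ c p d c p d Tree f Tree ⇒ c p d c p d x f Tree ⇒ c p d c p d x f x
  Tree ⇒ c p d Tree ⇒ c p d c p d Tree f Tree ⇒ c p d c p d x f Tree ⇒ c p d c p d x f x

c p d c p d x f x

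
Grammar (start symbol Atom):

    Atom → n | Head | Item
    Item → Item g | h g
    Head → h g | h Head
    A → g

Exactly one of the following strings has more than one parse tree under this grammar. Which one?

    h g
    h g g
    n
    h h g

h g: 2 trees
h g g: 1 tree
n: 1 tree
h h g: 1 tree

h g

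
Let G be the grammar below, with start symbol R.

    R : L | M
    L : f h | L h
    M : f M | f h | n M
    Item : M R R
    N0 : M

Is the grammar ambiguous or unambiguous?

Witness: f h

Derivation 1: R ⇒ L ⇒ f h
Derivation 2: R ⇒ M ⇒ f h

Two distinct leftmost derivations for the same string.

Ambiguous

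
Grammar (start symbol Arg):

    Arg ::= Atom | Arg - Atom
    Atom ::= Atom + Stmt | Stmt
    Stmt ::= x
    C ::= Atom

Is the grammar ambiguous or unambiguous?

Only Arg, Atom, Stmt are reachable from Arg; ignoring the rest: This is a standard precedence ladder (Arg over Atom over Stmt), with each level left-recursive on its own operator ('-' at Arg, '+' at Atom). That structure is LR(1), hence unambiguous.

Unambiguous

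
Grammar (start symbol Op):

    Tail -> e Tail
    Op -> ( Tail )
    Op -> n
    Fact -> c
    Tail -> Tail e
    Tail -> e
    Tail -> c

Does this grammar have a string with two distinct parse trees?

Ambiguous

Witness: ( e e )

Derivation 1: Op ⇒ ( Tail ) ⇒ ( e Tail ) ⇒ ( e e )
Derivation 2: Op ⇒ ( Tail ) ⇒ ( Tail e ) ⇒ ( e e )

Two distinct leftmost derivations for the same string.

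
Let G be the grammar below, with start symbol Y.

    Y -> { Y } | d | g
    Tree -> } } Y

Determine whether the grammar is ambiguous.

(Tree is unreachable from Y, so its rules don't affect L(Y).) Each string is a nest of matched brackets around a single atom. An opening bracket forces the recursive rule; an atom forces the base rule.

Unambiguous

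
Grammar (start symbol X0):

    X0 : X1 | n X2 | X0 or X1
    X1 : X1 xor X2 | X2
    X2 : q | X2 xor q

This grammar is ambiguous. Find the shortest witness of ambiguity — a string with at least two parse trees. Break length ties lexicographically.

length 1: no string has ≥2 trees
length 2: no string has ≥2 trees
length 3: q xor q has 2 parse trees

Two derivations of q xor q:
  X0 ⇒ X1 ⇒ X1 xor X2 ⇒ X2 xor X2 ⇒ q xor X2 ⇒ q xor q
  X0 ⇒ X1 ⇒ X2 ⇒ X2 xor q ⇒ q xor q

q xor q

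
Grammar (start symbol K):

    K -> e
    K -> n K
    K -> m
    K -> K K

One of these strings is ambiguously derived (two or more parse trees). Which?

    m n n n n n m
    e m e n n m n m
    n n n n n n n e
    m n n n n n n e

e m e n n m n m

m n n n n n m: 1 tree
e m e n n m n m: 24 trees
n n n n n n n e: 1 tree
m n n n n n n e: 1 tree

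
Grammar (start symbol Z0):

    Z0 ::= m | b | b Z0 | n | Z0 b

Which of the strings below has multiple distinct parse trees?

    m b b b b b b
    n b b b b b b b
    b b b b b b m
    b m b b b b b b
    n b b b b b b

m b b b b b b: 1 tree
n b b b b b b b: 1 tree
b b b b b b m: 1 tree
b m b b b b b b: 7 trees
n b b b b b b: 1 tree

b m b b b b b b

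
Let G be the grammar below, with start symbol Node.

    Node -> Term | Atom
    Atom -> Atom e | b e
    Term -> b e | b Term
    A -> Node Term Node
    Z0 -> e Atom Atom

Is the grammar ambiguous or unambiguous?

Witness: b e

Derivation 1: Node ⇒ Term ⇒ b e
Derivation 2: Node ⇒ Atom ⇒ b e

Two distinct leftmost derivations for the same string.

Ambiguous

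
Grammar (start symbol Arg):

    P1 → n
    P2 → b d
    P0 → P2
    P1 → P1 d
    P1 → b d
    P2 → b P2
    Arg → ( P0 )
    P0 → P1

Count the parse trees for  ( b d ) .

2

Parse trees for ( b d ):
  [Arg ( [P0 [P2 b d]] )]
  [Arg ( [P0 [P1 b d]] )]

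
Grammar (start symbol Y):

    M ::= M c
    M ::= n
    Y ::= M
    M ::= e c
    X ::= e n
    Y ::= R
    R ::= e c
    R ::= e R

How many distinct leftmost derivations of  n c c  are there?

Parse trees for n c c:
  [Y [M [M [M n] c] c]]

1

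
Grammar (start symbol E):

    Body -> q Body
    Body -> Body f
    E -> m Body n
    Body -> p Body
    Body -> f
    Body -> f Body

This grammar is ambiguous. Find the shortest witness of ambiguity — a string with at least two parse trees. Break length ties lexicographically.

m f f n

length 3: no string has ≥2 trees
length 4: m f f n has 2 parse trees

Two derivations of m f f n:
  E ⇒ m Body n ⇒ m Body f n ⇒ m f f n
  E ⇒ m Body n ⇒ m f Body n ⇒ m f f n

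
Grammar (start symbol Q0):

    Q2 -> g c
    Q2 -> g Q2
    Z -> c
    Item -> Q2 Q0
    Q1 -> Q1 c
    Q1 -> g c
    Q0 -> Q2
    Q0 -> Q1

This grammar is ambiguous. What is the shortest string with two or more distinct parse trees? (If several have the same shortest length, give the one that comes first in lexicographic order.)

length 2: g c has 2 parse trees

Two derivations of g c:
  Q0 ⇒ Q2 ⇒ g c
  Q0 ⇒ Q1 ⇒ g c

g c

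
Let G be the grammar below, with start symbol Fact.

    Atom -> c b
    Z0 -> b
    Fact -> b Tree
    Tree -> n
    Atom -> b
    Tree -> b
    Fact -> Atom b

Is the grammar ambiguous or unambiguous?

Witness: b b

Derivation 1: Fact ⇒ b Tree ⇒ b b
Derivation 2: Fact ⇒ Atom b ⇒ b b

Two distinct leftmost derivations for the same string.

Ambiguous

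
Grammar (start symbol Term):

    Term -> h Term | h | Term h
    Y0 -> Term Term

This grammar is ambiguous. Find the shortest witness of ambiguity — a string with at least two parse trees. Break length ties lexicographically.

h h

length 1: no string has ≥2 trees
length 2: h h has 2 parse trees

Two derivations of h h:
  Term ⇒ h Term ⇒ h h
  Term ⇒ Term h ⇒ h h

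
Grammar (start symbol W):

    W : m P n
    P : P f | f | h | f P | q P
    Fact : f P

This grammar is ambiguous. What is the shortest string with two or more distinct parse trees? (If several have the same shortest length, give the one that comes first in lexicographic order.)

m f f n

length 3: no string has ≥2 trees
length 4: m f f n has 2 parse trees

Two derivations of m f f n:
  W ⇒ m P n ⇒ m P f n ⇒ m f f n
  W ⇒ m P n ⇒ m f P n ⇒ m f f n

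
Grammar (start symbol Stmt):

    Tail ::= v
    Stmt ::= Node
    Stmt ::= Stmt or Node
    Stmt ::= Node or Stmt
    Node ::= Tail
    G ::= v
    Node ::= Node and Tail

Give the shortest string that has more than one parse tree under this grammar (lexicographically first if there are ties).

v or v

length 1: no string has ≥2 trees
length 3: v or v has 2 parse trees

Two derivations of v or v:
  Stmt ⇒ Stmt or Node ⇒ Node or Node ⇒ Tail or Node ⇒ v or Node ⇒ v or Tail ⇒ v or v
  Stmt ⇒ Node or Stmt ⇒ Tail or Stmt ⇒ v or Stmt ⇒ v or Node ⇒ v or Tail ⇒ v or v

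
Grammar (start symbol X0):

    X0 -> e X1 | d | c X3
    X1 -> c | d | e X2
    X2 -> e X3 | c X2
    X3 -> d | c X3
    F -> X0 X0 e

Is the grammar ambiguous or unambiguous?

Only X0, X1, X2, X3 are reachable from X0; ignoring the rest: Restricted to the reachable nonterminals, every rule has the form A → t or A → t B, and no two rules for the same A share a first terminal. The grammar encodes a DFA — one run per string.

Unambiguous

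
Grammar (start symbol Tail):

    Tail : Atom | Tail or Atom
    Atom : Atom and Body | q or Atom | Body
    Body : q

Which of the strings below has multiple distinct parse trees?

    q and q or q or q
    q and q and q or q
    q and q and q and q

q and q or q or q: 2 trees
q and q and q or q: 1 tree
q and q and q and q: 1 tree

q and q or q or q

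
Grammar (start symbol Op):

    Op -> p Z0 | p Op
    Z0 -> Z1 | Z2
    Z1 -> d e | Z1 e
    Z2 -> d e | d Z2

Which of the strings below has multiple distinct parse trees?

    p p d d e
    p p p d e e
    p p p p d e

p p d d e: 1 tree
p p p d e e: 1 tree
p p p p d e: 2 trees

p p p p d e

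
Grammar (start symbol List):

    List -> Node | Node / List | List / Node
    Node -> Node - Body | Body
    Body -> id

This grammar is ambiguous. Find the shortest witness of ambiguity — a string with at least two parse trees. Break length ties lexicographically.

id / id

length 1: no string has ≥2 trees
length 3: id / id has 2 parse trees

Two derivations of id / id:
  List ⇒ Node / List ⇒ Body / List ⇒ id / List ⇒ id / Node ⇒ id / Body ⇒ id / id
  List ⇒ List / Node ⇒ Node / Node ⇒ Body / Node ⇒ id / Node ⇒ id / Body ⇒ id / id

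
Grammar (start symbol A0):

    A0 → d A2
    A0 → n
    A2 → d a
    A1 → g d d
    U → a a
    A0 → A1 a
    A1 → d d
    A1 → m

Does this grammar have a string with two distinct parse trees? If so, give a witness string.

Witness: d d a

Derivation 1: A0 ⇒ d A2 ⇒ d d a
Derivation 2: A0 ⇒ A1 a ⇒ d d a

Two distinct leftmost derivations for the same string.

Ambiguous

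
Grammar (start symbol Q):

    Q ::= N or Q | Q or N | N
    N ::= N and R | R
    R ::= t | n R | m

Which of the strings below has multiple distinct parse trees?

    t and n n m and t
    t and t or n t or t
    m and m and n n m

t and t or n t or t

t and n n m and t: 1 tree
t and t or n t or t: 4 trees
m and m and n n m: 1 tree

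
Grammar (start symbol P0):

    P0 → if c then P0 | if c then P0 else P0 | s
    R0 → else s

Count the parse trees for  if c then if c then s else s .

Parse trees for if c then if c then s else s:
  [P0 if c then [P0 if c then [P0 s] else [P0 s]]]
  [P0 if c then [P0 if c then [P0 s]] else [P0 s]]

2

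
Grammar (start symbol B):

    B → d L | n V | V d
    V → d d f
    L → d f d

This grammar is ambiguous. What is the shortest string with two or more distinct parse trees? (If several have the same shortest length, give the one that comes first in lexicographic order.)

d d f d

length 4: d d f d has 2 parse trees

Two derivations of d d f d:
  B ⇒ d L ⇒ d d f d
  B ⇒ V d ⇒ d d f d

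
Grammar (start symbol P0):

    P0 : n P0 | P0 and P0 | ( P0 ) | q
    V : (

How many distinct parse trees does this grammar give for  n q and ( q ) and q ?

Parse trees for n q and ( q ) and q:
  [P0 n [P0 [P0 q] and [P0 [P0 ( [P0 q] )] and [P0 q]]]]
  [P0 n [P0 [P0 [P0 q] and [P0 ( [P0 q] )]] and [P0 q]]]
  [P0 [P0 n [P0 q]] and [P0 [P0 ( [P0 q] )] and [P0 q]]]
  [P0 [P0 n [P0 [P0 q] and [P0 ( [P0 q] )]]] and [P0 q]]
  [P0 [P0 [P0 n [P0 q]] and [P0 ( [P0 q] )]] and [P0 q]]

5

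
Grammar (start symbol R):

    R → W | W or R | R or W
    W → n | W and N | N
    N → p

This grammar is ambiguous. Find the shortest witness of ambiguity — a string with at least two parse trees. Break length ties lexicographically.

n or n

length 1: no string has ≥2 trees
length 3: n or n has 2 parse trees

Two derivations of n or n:
  R ⇒ W or R ⇒ n or R ⇒ n or W ⇒ n or n
  R ⇒ R or W ⇒ W or W ⇒ n or W ⇒ n or n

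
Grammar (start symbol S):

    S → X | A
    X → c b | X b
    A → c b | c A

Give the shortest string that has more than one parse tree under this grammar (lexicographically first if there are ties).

length 2: c b has 2 parse trees

Two derivations of c b:
  S ⇒ X ⇒ c b
  S ⇒ A ⇒ c b

c b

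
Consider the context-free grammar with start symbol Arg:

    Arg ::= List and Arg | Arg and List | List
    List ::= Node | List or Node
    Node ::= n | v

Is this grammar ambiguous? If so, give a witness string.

Ambiguous

Witness: n and n

Derivation 1: Arg ⇒ List and Arg ⇒ Node and Arg ⇒ n and Arg ⇒ n and List ⇒ n and Node ⇒ n and n
Derivation 2: Arg ⇒ Arg and List ⇒ List and List ⇒ Node and List ⇒ n and List ⇒ n and Node ⇒ n and n

Two distinct leftmost derivations for the same string.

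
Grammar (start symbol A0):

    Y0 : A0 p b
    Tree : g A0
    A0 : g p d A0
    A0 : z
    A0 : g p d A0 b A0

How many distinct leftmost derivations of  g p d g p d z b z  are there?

2

Parse trees for g p d g p d z b z:
  [A0 g p d [A0 g p d [A0 z] b [A0 z]]]
  [A0 g p d [A0 g p d [A0 z]] b [A0 z]]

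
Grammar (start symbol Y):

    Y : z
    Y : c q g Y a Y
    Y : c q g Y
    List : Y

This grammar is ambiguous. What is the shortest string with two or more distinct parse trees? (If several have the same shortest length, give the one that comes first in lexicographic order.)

c q g c q g z a z

length 1: no string has ≥2 trees
length 4: no string has ≥2 trees
length 6: no string has ≥2 trees
length 7: no string has ≥2 trees
length 9: c q g c q g z a z has 2 parse trees

Two derivations of c q g c q g z a z:
  Y ⇒ c q g Y a Y ⇒ c q g c q g Y a Y ⇒ c q g c q g z a Y ⇒ c q g c q g z a z
  Y ⇒ c q g Y ⇒ c q g c q g Y a Y ⇒ c q g c q g z a Y ⇒ c q g c q g z a z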